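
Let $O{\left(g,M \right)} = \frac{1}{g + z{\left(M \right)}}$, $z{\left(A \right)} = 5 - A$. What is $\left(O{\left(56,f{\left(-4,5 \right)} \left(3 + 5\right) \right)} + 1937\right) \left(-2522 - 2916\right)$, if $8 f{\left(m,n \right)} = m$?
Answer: $- \frac{684676828}{65} \approx -1.0533 \cdot 10^{7}$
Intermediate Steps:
$f{\left(m,n \right)} = \frac{m}{8}$
$O{\left(g,M \right)} = \frac{1}{5 + g - M}$ ($O{\left(g,M \right)} = \frac{1}{g - \left(-5 + M\right)} = \frac{1}{5 + g - M}$)
$\left(O{\left(56,f{\left(-4,5 \right)} \left(3 + 5\right) \right)} + 1937\right) \left(-2522 - 2916\right) = \left(\frac{1}{5 + 56 - \frac{1}{8} \left(-4\right) \left(3 + 5\right)} + 1937\right) \left(-2522 - 2916\right) = \left(\frac{1}{5 + 56 - \left(- \frac{1}{2}\right) 8} + 1937\right) \left(-5438\right) = \left(\frac{1}{5 + 56 - -4} + 1937\right) \left(-5438\right) = \left(\frac{1}{5 + 56 + 4} + 1937\right) \left(-5438\right) = \left(\frac{1}{65} + 1937\right) \left(-5438\right) = \frac{125906}{65} \left(-5438\right) = - \frac{684676828}{65}$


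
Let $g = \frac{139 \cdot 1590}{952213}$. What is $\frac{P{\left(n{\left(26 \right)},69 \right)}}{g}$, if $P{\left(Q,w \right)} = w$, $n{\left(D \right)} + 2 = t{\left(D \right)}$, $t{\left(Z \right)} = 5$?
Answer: $\frac{21900899}{73670} \approx 297.28$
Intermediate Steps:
$n{\left(D \right)} = 3$ ($n{\left(D \right)} = -2 + 5 = 3$)
$g = \frac{221010}{952213}$ ($g = 221010 \cdot \frac{1}{952213} = \frac{221010}{952213} \approx 0.2321$)
$\frac{P{\left(n{\left(26 \right)},69 \right)}}{g} = \frac{69}{\frac{221010}{952213}} = 69 \cdot \frac{952213}{221010} = \frac{21900899}{73670}$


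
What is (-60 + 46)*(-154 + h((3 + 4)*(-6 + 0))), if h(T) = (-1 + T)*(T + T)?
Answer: -48412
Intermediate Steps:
h(T) = 2*T*(-1 + T) (h(T) = (-1 + T)*(2*T) = 2*T*(-1 + T))
(-60 + 46)*(-154 + h((3 + 4)*(-6 + 0))) = (-60 + 46)*(-154 + 2*((3 + 4)*(-6 + 0))*(-1 + (3 + 4)*(-6 + 0))) = -14*(-154 + 2*(7*(-6))*(-1 + 7*(-6))) = -14*(-154 + 2*(-42)*(-1 - 42)) = -14*(-154 + 2*(-42)*(-43)) = -14*(-154 + 3612) = -14*3458 = -48412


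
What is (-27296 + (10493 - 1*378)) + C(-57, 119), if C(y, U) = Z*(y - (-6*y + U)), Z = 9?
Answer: -21843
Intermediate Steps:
C(y, U) = -9*U + 63*y (C(y, U) = 9*(y - (-6*y + U)) = 9*(y - (U - 6*y)) = 9*(y + (-U + 6*y)) = 9*(-U + 7*y) = -9*U + 63*y)
(-27296 + (10493 - 1*378)) + C(-57, 119) = (-27296 + (10493 - 1*378)) + (-9*119 + 63*(-57)) = (-27296 + (10493 - 378)) + (-1071 - 3591) = (-27296 + 10115) - 4662 = -17181 - 4662 = -21843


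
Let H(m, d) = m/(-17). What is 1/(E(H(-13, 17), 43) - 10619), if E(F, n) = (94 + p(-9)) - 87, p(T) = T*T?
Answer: -1/10531 ≈ -9.4958e-5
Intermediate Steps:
H(m, d) = -m/17 (H(m, d) = m*(-1/17) = -m/17)
p(T) = T**2
E(F, n) = 88 (E(F, n) = (94 + (-9)**2) - 87 = (94 + 81) - 87 = 175 - 87 = 88)
1/(E(H(-13, 17), 43) - 10619) = 1/(88 - 10619) = 1/(-10531) = -1/10531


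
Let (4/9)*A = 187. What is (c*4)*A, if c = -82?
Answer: -138006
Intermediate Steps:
A = 1683/4 (A = (9/4)*187 = 1683/4 ≈ 420.75)
(c*4)*A = -82*4*(1683/4) = -328*1683/4 = -138006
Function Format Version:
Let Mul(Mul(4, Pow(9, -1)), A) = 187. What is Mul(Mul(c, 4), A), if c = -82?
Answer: -138006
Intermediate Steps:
A = Rational(1683, 4) (A = Mul(Rational(9, 4), 187) = Rational(1683, 4) ≈ 420.75)
Mul(Mul(c, 4), A) = Mul(Mul(-82, 4), Rational(1683, 4)) = Mul(-328, Rational(1683, 4)) = -138006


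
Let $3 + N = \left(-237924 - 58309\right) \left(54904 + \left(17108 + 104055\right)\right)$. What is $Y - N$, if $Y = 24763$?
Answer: $52156880377$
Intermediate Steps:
$N = -52156855614$ ($N = -3 + \left(-237924 - 58309\right) \left(54904 + \left(17108 + 104055\right)\right) = -3 - 296233 \left(54904 + 121163\right) = -3 - 52156855611 = -52156855614$)
$Y - N = 24763 - -52156855614 = 24763 + 52156855614 = 52156880377$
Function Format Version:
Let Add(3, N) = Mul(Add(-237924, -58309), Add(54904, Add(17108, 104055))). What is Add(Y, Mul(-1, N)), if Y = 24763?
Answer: 52156880377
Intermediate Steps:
N = -52156855614 (N = Add(-3, Mul(Add(-237924, -58309), Add(54904, Add(17108, 104055)))) = Add(-3, Mul(-296233, Add(54904, 121163))) = Add(-3, Mul(-296233, 176067)) = Add(-3, -52156855611) = -52156855614)
Add(Y, Mul(-1, N)) = Add(24763, Mul(-1, -52156855614)) = Add(24763, 52156855614) = 52156880377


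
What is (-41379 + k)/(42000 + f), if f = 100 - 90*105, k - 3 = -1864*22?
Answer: -41192/16325 ≈ -2.5232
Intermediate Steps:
k = -41005 (k = 3 - 1864*22 = 3 - 41008 = -41005)
f = -9350 (f = 100 - 9450 = -9350)
(-41379 + k)/(42000 + f) = (-41379 - 41005)/(42000 - 9350) = -82384/32650 = -82384*1/32650 = -41192/16325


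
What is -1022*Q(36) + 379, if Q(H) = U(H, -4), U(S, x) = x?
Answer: 4467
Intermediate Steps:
Q(H) = -4
-1022*Q(36) + 379 = -1022*(-4) + 379 = 4088 + 379 = 4467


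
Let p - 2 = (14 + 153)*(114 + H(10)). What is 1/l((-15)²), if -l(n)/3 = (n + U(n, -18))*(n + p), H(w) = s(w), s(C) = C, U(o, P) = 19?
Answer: -1/15324420 ≈ -6.5255e-8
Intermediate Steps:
H(w) = w
p = 20710 (p = 2 + (14 + 153)*(114 + 10) = 2 + 167*124 = 2 + 20708 = 20710)
l(n) = -3*(19 + n)*(20710 + n) (l(n) = -3*(n + 19)*(n + 20710) = -3*(19 + n)*(20710 + n))
1/l((-15)²) = 1/(-1180470 - 62187*(-15)² - 3*((-15)²)²) = 1/(-1180470 - 62187*225 - 3*225²) = 1/(-1180470 - 13992075 - 3*50625) = 1/(-1180470 - 13992075 - 151875) = 1/(-15324420) = -1/15324420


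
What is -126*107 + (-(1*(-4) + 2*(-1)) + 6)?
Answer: -13470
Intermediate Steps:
-126*107 + (-(1*(-4) + 2*(-1)) + 6) = -13482 + (-(-4 - 2) + 6) = -13482 + (-1*(-6) + 6) = -13482 + (6 + 6) = -13482 + 12 = -13470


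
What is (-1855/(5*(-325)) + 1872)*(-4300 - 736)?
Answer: -3065770756/325 ≈ -9.4331e+6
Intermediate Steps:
(-1855/(5*(-325)) + 1872)*(-4300 - 736) = (-1855/(-1625) + 1872)*(-5036) = (-1855*(-1/1625) + 1872)*(-5036) = (371/325 + 1872)*(-5036) = (608771/325)*(-5036) = -3065770756/325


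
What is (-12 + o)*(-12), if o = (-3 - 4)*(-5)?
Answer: -276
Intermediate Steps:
o = 35 (o = -7*(-5) = 35)
(-12 + o)*(-12) = (-12 + 35)*(-12) = 23*(-12) = -276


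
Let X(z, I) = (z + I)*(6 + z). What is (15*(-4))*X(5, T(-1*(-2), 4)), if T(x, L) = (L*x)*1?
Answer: -8580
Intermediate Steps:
T(x, L) = L*x
X(z, I) = (6 + z)*(I + z) (X(z, I) = (I + z)*(6 + z) = (6 + z)*(I + z))
(15*(-4))*X(5, T(-1*(-2), 4)) = (15*(-4))*(5² + 6*(4*(-1*(-2))) + 6*5 + (4*(-1*(-2)))*5) = -60*(25 + 6*(4*2) + 30 + (4*2)*5) = -60*(25 + 6*8 + 30 + 8*5) = -60*(25 + 48 + 30 + 40) = -60*143 = -8580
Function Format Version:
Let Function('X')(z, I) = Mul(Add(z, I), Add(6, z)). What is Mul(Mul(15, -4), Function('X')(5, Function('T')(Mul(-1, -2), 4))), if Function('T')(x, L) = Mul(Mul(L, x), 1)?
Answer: -8580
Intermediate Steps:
Function('T')(x, L) = Mul(L, x)
Function('X')(z, I) = Mul(Add(6, z), Add(I, z)) (Function('X')(z, I) = Mul(Add(I, z), Add(6, z)) = Mul(Add(6, z), Add(I, z)))
Mul(Mul(15, -4), Function('X')(5, Function('T')(Mul(-1, -2), 4))) = Mul(Mul(15, -4), Add(Pow(5, 2), Mul(6, Mul(4, Mul(-1, -2))), Mul(6, 5), Mul(Mul(4, Mul(-1, -2)), 5))) = Mul(-60, Add(25, Mul(6, Mul(4, 2)), 30, Mul(Mul(4, 2), 5))) = Mul(-60, Add(25, Mul(6, 8), 30, Mul(8, 5))) = Mul(-60, Add(25, 48, 30, 40)) = Mul(-60, 143) = -8580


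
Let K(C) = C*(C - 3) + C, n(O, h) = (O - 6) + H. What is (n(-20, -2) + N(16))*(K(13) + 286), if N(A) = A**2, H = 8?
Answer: 102102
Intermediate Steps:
n(O, h) = 2 + O (n(O, h) = (O - 6) + 8 = (-6 + O) + 8 = 2 + O)
K(C) = C + C*(-3 + C) (K(C) = C*(-3 + C) + C = C + C*(-3 + C))
(n(-20, -2) + N(16))*(K(13) + 286) = ((2 - 20) + 16**2)*(13*(-2 + 13) + 286) = (-18 + 256)*(13*11 + 286) = 238*(143 + 286) = 238*429 = 102102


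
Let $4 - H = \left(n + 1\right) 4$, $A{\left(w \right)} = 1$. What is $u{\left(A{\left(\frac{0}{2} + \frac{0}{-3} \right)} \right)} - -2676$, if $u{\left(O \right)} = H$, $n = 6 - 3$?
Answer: $2664$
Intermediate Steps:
$n = 3$ ($n = 6 - 3 = 3$)
$H = -12$ ($H = 4 - \left(3 + 1\right) 4 = 4 - 4 \cdot 4 = 4 - 16 = -12$)
$u{\left(O \right)} = -12$
$u{\left(A{\left(\frac{0}{2} + \frac{0}{-3} \right)} \right)} - -2676 = -12 - -2676 = -12 + 2676 = 2664$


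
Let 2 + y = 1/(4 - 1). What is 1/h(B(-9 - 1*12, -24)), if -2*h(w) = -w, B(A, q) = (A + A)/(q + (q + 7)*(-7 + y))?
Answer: -370/63 ≈ -5.8730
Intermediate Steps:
y = -5/3 (y = -2 + 1/(4 - 1) = -2 + 1/3 = -2 + ⅓ = -5/3 ≈ -1.6667)
B(A, q) = 2*A/(-182/3 - 23*q/3) (B(A, q) = (A + A)/(q + (q + 7)*(-7 - 5/3)) = (2*A)/(q + (7 + q)*(-26/3)) = (2*A)/(q + (-182/3 - 26*q/3)) = (2*A)/(-182/3 - 23*q/3) = 2*A/(-182/3 - 23*q/3))
h(w) = w/2 (h(w) = -(-1)*w/2 = w/2)
1/h(B(-9 - 1*12, -24)) = 1/((-6*(-9 - 1*12)/(182 + 23*(-24)))/2) = 1/((-6*(-9 - 12)/(182 - 552))/2) = 1/((-6*(-21)/(-370))/2) = 1/((-6*(-21)*(-1/370))/2) = 1/((½)*(-63/185)) = 1/(-63/370) = -370/63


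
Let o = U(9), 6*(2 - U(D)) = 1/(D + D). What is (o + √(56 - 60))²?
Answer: -431/11664 + 215*I/27 ≈ -0.036951 + 7.963*I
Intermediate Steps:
U(D) = 2 - 1/(12*D) (U(D) = 2 - 1/(6*(D + D)) = 2 - 1/(2*D)/6 = 2 - 1/(12*D))
o = 215/108 (o = 2 - 1/12/9 = 2 - 1/12*⅑ = 2 - 1/108 = 215/108 ≈ 1.9907)
(o + √(56 - 60))² = (215/108 + √(56 - 60))² = (215/108 + √(-4))² = (215/108 + 2*I)²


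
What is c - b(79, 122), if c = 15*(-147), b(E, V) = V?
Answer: -2327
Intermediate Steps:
c = -2205
c - b(79, 122) = -2205 - 1*122 = -2205 - 122 = -2327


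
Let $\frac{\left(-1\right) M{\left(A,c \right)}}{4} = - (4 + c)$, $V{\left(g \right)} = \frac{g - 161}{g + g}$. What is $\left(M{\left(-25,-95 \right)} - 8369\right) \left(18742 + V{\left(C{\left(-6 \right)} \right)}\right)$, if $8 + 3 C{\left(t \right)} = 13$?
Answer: $- \frac{816282243}{5} \approx -1.6326 \cdot 10^{8}$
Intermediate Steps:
$C{\left(t \right)} = \frac{5}{3}$ ($C{\left(t \right)} = - \frac{8}{3} + \frac{1}{3} \cdot 13 = - \frac{8}{3} + \frac{13}{3} = \frac{5}{3}$)
$V{\left(g \right)} = \frac{-161 + g}{2 g}$
$M{\left(A,c \right)} = 16 + 4 c$ ($M{\left(A,c \right)} = - 4 \left(- (4 + c)\right) = - 4 \left(-4 - c\right) = 16 + 4 c$)
$\left(M{\left(-25,-95 \right)} - 8369\right) \left(18742 + V{\left(C{\left(-6 \right)} \right)}\right) = \left(\left(16 + 4 \left(-95\right)\right) - 8369\right) \left(18742 + \frac{-161 + \frac{5}{3}}{2 \cdot \frac{5}{3}}\right) = \left(\left(16 - 380\right) - 8369\right) \left(18742 + \frac{1}{2} \cdot \frac{3}{5} \left(- \frac{478}{3}\right)\right) = \left(-364 - 8369\right) \left(18742 - \frac{239}{5}\right) = \left(-8733\right) \frac{93471}{5} = - \frac{816282243}{5}$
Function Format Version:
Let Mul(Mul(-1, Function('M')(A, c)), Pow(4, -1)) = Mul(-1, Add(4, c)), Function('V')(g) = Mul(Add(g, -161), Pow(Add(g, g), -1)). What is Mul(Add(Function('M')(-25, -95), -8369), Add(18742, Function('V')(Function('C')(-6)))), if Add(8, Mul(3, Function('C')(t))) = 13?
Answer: Rational(-816282243, 5) ≈ -1.6326e+8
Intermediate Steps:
Function('C')(t) = Rational(5, 3) (Function('C')(t) = Add(Rational(-8, 3), Mul(Rational(1, 3), 13)) = Add(Rational(-8, 3), Rational(13, 3)) = Rational(5, 3))
Function('V')(g) = Mul(Rational(1, 2), Pow(g, -1), Add(-161, g)) (Function('V')(g) = Mul(Add(-161, g), Pow(Mul(2, g), -1)) = Mul(Add(-161, g), Mul(Rational(1, 2), Pow(g, -1))) = Mul(Rational(1, 2), Pow(g, -1), Add(-161, g)))
Function('M')(A, c) = Add(16, Mul(4, c)) (Function('M')(A, c) = Mul(-4, Mul(-1, Add(4, c))) = Mul(-4, Add(-4, Mul(-1, c))) = Add(16, Mul(4, c)))
Mul(Add(Function('M')(-25, -95), -8369), Add(18742, Function('V')(Function('C')(-6)))) = Mul(Add(Add(16, Mul(4, -95)), -8369), Add(18742, Mul(Rational(1, 2), Pow(Rational(5, 3), -1), Add(-161, Rational(5, 3))))) = Mul(Add(Add(16, -380), -8369), Add(18742, Mul(Rational(1, 2), Rational(3, 5), Rational(-478, 3)))) = Mul(Add(-364, -8369), Add(18742, Rational(-239, 5))) = Mul(-8733, Rational(93471, 5)) = Rational(-816282243, 5)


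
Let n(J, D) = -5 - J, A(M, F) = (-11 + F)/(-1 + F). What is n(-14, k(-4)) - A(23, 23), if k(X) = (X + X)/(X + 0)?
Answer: 93/11 ≈ 8.4545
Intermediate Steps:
A(M, F) = (-11 + F)/(-1 + F)
k(X) = 2 (k(X) = (2*X)/X = 2)
n(-14, k(-4)) - A(23, 23) = (-5 - 1*(-14)) - (-11 + 23)/(-1 + 23) = (-5 + 14) - 12/22 = 9 - 12/22 = 9 - 1*6/11 = 9 - 6/11 = 93/11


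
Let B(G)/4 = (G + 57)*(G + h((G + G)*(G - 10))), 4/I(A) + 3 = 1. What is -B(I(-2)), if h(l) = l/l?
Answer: 220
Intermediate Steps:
I(A) = -2 (I(A) = 4/(-3 + 1) = 4/(-2) = 4*(-½) = -2)
h(l) = 1
B(G) = 4*(1 + G)*(57 + G) (B(G) = 4*((G + 57)*(G + 1)) = 4*((57 + G)*(1 + G)) = 4*((1 + G)*(57 + G)) = 4*(1 + G)*(57 + G))
-B(I(-2)) = -(228 + 4*(-2)² + 232*(-2)) = -(228 + 4*4 - 464) = -(228 + 16 - 464) = -1*(-220) = 220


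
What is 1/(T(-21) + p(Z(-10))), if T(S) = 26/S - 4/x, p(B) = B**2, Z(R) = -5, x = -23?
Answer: 483/11561 ≈ 0.041778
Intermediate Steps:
T(S) = 4/23 + 26/S (T(S) = 26/S - 4/(-23) = 26/S - 4*(-1/23) = 26/S + 4/23 = 4/23 + 26/S)
1/(T(-21) + p(Z(-10))) = 1/((4/23 + 26/(-21)) + (-5)**2) = 1/((4/23 + 26*(-1/21)) + 25) = 1/((4/23 - 26/21) + 25) = 1/(-514/483 + 25) = 1/(11561/483) = 483/11561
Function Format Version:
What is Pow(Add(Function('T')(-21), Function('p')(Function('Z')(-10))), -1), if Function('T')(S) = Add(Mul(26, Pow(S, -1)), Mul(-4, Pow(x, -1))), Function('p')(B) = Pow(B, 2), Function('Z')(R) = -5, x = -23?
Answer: Rational(483, 11561) ≈ 0.041778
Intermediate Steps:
Function('T')(S) = Add(Rational(4, 23), Mul(26, Pow(S, -1))) (Function('T')(S) = Add(Mul(26, Pow(S, -1)), Mul(-4, Pow(-23, -1))) = Add(Mul(26, Pow(S, -1)), Mul(-4, Rational(-1, 23))) = Add(Mul(26, Pow(S, -1)), Rational(4, 23)) = Add(Rational(4, 23), Mul(26, Pow(S, -1))))
Pow(Add(Function('T')(-21), Function('p')(Function('Z')(-10))), -1) = Pow(Add(Add(Rational(4, 23), Mul(26, Pow(-21, -1))), Pow(-5, 2)), -1) = Pow(Add(Add(Rational(4, 23), Mul(26, Rational(-1, 21))), 25), -1) = Pow(Add(Add(Rational(4, 23), Rational(-26, 21)), 25), -1) = Pow(Add(Rational(-514, 483), 25), -1) = Pow(Rational(11561, 483), -1) = Rational(483, 11561)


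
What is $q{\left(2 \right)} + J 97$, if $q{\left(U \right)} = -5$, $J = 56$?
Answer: $5427$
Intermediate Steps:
$q{\left(2 \right)} + J 97 = -5 + 56 \cdot 97 = -5 + 5432 = 5427$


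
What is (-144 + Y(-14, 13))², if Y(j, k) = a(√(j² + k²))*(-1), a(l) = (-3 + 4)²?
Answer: 21025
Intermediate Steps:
a(l) = 1 (a(l) = 1² = 1)
Y(j, k) = -1 (Y(j, k) = 1*(-1) = -1)
(-144 + Y(-14, 13))² = (-144 - 1)² = (-145)² = 21025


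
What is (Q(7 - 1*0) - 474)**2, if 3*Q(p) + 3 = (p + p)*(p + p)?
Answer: 1510441/9 ≈ 1.6783e+5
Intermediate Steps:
Q(p) = -1 + 4*p**2/3 (Q(p) = -1 + ((p + p)*(p + p))/3 = -1 + ((2*p)*(2*p))/3 = -1 + (4*p**2)/3 = -1 + 4*p**2/3)
(Q(7 - 1*0) - 474)**2 = ((-1 + 4*(7 - 1*0)**2/3) - 474)**2 = ((-1 + 4*(7 + 0)**2/3) - 474)**2 = ((-1 + (4/3)*7**2) - 474)**2 = ((-1 + (4/3)*49) - 474)**2 = ((-1 + 196/3) - 474)**2 = (193/3 - 474)**2 = (-1229/3)**2 = 1510441/9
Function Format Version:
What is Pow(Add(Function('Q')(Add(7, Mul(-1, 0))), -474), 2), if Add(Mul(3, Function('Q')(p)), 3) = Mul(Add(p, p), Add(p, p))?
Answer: Rational(1510441, 9) ≈ 1.6783e+5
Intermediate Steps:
Function('Q')(p) = Add(-1, Mul(Rational(4, 3), Pow(p, 2))) (Function('Q')(p) = Add(-1, Mul(Rational(1, 3), Mul(Add(p, p), Add(p, p)))) = Add(-1, Mul(Rational(1, 3), Mul(Mul(2, p), Mul(2, p)))) = Add(-1, Mul(Rational(1, 3), Mul(4, Pow(p, 2)))) = Add(-1, Mul(Rational(4, 3), Pow(p, 2))))
Pow(Add(Function('Q')(Add(7, Mul(-1, 0))), -474), 2) = Pow(Add(Add(-1, Mul(Rational(4, 3), Pow(Add(7, Mul(-1, 0)), 2))), -474), 2) = Pow(Add(Add(-1, Mul(Rational(4, 3), Pow(Add(7, 0), 2))), -474), 2) = Pow(Add(Add(-1, Mul(Rational(4, 3), Pow(7, 2))), -474), 2) = Pow(Add(Add(-1, Mul(Rational(4, 3), 49)), -474), 2) = Pow(Add(Add(-1, Rational(196, 3)), -474), 2) = Pow(Add(Rational(193, 3), -474), 2) = Pow(Rational(-1229, 3), 2) = Rational(1510441, 9)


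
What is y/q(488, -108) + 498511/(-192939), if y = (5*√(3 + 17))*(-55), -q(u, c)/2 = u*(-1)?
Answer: -498511/192939 - 275*√5/488 ≈ -3.8439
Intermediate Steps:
q(u, c) = 2*u (q(u, c) = -2*u*(-1) = -(-2)*u = 2*u)
y = -550*√5 (y = (5*√20)*(-55) = (5*(2*√5))*(-55) = (10*√5)*(-55) = -550*√5 ≈ -1229.8)
y/q(488, -108) + 498511/(-192939) = (-550*√5)/((2*488)) + 498511/(-192939) = -550*√5/976 + 498511*(-1/192939) = -550*√5*(1/976) - 498511/192939 = -275*√5/488 - 498511/192939 = -498511/192939 - 275*√5/488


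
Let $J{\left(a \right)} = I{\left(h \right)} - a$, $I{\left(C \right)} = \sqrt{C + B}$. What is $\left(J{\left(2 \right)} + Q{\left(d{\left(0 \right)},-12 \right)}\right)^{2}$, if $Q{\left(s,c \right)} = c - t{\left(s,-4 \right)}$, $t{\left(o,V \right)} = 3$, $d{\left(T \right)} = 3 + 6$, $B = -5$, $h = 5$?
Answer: $289$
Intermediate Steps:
$I{\left(C \right)} = \sqrt{-5 + C}$ ($I{\left(C \right)} = \sqrt{C - 5} = \sqrt{-5 + C}$)
$d{\left(T \right)} = 9$
$J{\left(a \right)} = - a$ ($J{\left(a \right)} = \sqrt{-5 + 5} - a = \sqrt{0} - a = 0 - a = - a$)
$Q{\left(s,c \right)} = -3 + c$ ($Q{\left(s,c \right)} = c - 3 = -3 + c$)
$\left(J{\left(2 \right)} + Q{\left(d{\left(0 \right)},-12 \right)}\right)^{2} = \left(\left(-1\right) 2 - 15\right)^{2} = \left(-2 - 15\right)^{2} = \left(-17\right)^{2} = 289$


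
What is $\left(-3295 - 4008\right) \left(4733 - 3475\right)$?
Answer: $-9187174$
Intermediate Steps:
$\left(-3295 - 4008\right) \left(4733 - 3475\right) = \left(-3295 - 4008\right) 1258 = \left(-7303\right) 1258 = -9187174$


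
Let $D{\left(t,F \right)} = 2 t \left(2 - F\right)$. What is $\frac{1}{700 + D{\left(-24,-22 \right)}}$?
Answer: $- \frac{1}{452} \approx -0.0022124$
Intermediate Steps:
$D{\left(t,F \right)} = 2 t \left(2 - F\right)$
$\frac{1}{700 + D{\left(-24,-22 \right)}} = \frac{1}{700 + 2 \left(-24\right) \left(2 - -22\right)} = \frac{1}{700 + 2 \left(-24\right) \left(2 + 22\right)} = \frac{1}{700 + 2 \left(-24\right) 24} = \frac{1}{700 - 1152} = \frac{1}{-452} = - \frac{1}{452}$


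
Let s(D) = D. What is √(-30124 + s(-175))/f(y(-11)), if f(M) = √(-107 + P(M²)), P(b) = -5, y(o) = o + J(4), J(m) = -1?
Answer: √212093/28 ≈ 16.448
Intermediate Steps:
y(o) = -1 + o (y(o) = o - 1 = -1 + o)
f(M) = 4*I*√7 (f(M) = √(-107 - 5) = √(-112) = 4*I*√7)
√(-30124 + s(-175))/f(y(-11)) = √(-30124 - 175)/((4*I*√7)) = √(-30299)*(-I*√7/28) = (I*√30299)*(-I*√7/28) = √212093/28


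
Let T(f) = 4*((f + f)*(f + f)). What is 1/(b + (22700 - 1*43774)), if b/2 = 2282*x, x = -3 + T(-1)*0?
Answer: -1/34766 ≈ -2.8764e-5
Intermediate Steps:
T(f) = 16*f² (T(f) = 4*((2*f)*(2*f)) = 4*(4*f²) = 16*f²)
x = -3 (x = -3 + (16*(-1)²)*0 = -3 + (16*1)*0 = -3 + 16*0 = -3 + 0 = -3)
b = -13692 (b = 2*(2282*(-3)) = 2*(-6846) = -13692)
1/(b + (22700 - 1*43774)) = 1/(-13692 + (22700 - 1*43774)) = 1/(-13692 + (22700 - 43774)) = 1/(-13692 - 21074) = 1/(-34766) = -1/34766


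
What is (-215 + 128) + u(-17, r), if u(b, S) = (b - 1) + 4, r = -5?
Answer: -101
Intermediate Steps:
u(b, S) = 3 + b (u(b, S) = (-1 + b) + 4 = 3 + b)
(-215 + 128) + u(-17, r) = (-215 + 128) + (3 - 17) = -87 - 14 = -101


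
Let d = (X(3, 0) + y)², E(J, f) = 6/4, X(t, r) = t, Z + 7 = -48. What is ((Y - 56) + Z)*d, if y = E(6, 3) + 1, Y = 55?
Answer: -1694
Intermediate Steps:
Z = -55 (Z = -7 - 48 = -55)
E(J, f) = 3/2 (E(J, f) = 6*(¼) = 3/2)
y = 5/2 (y = 3/2 + 1 = 5/2 ≈ 2.5000)
d = 121/4 (d = (3 + 5/2)² = (11/2)² = 121/4 ≈ 30.250)
((Y - 56) + Z)*d = ((55 - 56) - 55)*(121/4) = (-1 - 55)*(121/4) = -56*121/4 = -1694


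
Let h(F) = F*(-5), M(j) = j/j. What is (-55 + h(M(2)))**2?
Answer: 3600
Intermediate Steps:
M(j) = 1
h(F) = -5*F
(-55 + h(M(2)))**2 = (-55 - 5*1)**2 = (-55 - 5)**2 = (-60)**2 = 3600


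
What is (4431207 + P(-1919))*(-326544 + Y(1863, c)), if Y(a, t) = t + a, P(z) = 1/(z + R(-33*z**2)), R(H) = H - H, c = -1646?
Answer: -2774917151629864/1919 ≈ -1.4460e+12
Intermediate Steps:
R(H) = 0
P(z) = 1/z (P(z) = 1/(z + 0) = 1/z)
Y(a, t) = a + t
(4431207 + P(-1919))*(-326544 + Y(1863, c)) = (4431207 + 1/(-1919))*(-326544 + (1863 - 1646)) = (4431207 - 1/1919)*(-326544 + 217) = (8503486232/1919)*(-326327) = -2774917151629864/1919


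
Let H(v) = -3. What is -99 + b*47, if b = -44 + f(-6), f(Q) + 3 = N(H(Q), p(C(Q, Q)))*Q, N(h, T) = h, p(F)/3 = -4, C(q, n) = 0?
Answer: -1462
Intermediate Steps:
p(F) = -12 (p(F) = 3*(-4) = -12)
f(Q) = -3 - 3*Q
b = -29 (b = -44 + (-3 - 3*(-6)) = -44 + (-3 + 18) = -44 + 15 = -29)
-99 + b*47 = -99 - 29*47 = -99 - 1363 = -1462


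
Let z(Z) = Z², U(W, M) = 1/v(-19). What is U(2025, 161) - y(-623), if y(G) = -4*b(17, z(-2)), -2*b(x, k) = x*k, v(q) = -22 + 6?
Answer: -2177/16 ≈ -136.06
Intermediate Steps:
v(q) = -16
U(W, M) = -1/16 (U(W, M) = 1/(-16) = -1/16)
b(x, k) = -k*x/2 (b(x, k) = -x*k/2 = -k*x/2)
y(G) = 136 (y(G) = -(-2)*(-2)²*17 = -(-2)*4*17 = -4*(-34) = 136)
U(2025, 161) - y(-623) = -1/16 - 1*136 = -1/16 - 136 = -2177/16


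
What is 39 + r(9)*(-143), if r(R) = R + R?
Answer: -2535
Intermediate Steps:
r(R) = 2*R
39 + r(9)*(-143) = 39 + (2*9)*(-143) = 39 + 18*(-143) = 39 - 2574 = -2535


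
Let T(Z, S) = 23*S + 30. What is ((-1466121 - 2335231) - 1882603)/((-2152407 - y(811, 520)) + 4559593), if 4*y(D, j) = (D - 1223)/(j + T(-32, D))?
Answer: -109148987865/46225192861 ≈ -2.3612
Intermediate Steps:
T(Z, S) = 30 + 23*S
y(D, j) = (-1223 + D)/(4*(30 + j + 23*D)) (y(D, j) = ((D - 1223)/(j + (30 + 23*D)))/4 = ((-1223 + D)/(30 + j + 23*D))/4 = (-1223 + D)/(4*(30 + j + 23*D)))
((-1466121 - 2335231) - 1882603)/((-2152407 - y(811, 520)) + 4559593) = ((-1466121 - 2335231) - 1882603)/((-2152407 - (-1223 + 811)/(4*(30 + 520 + 23*811))) + 4559593) = (-3801352 - 1882603)/((-2152407 - (-412)/(4*(30 + 520 + 18653))) + 4559593) = -5683955/((-2152407 - (-412)/(4*19203)) + 4559593) = -5683955/((-2152407 - 1*(-103/19203)) + 4559593) = -5683955/((-2152407 + 103/19203) + 4559593) = -5683955/(-41332671518/19203 + 4559593) = -5683955/46225192861/19203 = -5683955*19203/46225192861 = -109148987865/46225192861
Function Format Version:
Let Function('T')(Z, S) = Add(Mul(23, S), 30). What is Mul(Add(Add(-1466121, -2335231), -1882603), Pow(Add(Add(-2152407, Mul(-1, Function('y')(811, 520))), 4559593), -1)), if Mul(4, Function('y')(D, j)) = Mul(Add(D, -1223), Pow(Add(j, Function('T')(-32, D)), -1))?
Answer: Rational(-109148987865, 46225192861) ≈ -2.3612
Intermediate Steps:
Function('T')(Z, S) = Add(30, Mul(23, S))
Function('y')(D, j) = Mul(Rational(1, 4), Pow(Add(30, j, Mul(23, D)), -1), Add(-1223, D)) (Function('y')(D, j) = Mul(Rational(1, 4), Mul(Add(D, -1223), Pow(Add(j, Add(30, Mul(23, D))), -1))) = Mul(Rational(1, 4), Mul(Add(-1223, D), Pow(Add(30, j, Mul(23, D)), -1))) = Mul(Rational(1, 4), Mul(Pow(Add(30, j, Mul(23, D)), -1), Add(-1223, D))) = Mul(Rational(1, 4), Pow(Add(30, j, Mul(23, D)), -1), Add(-1223, D)))
Mul(Add(Add(-1466121, -2335231), -1882603), Pow(Add(Add(-2152407, Mul(-1, Function('y')(811, 520))), 4559593), -1)) = Mul(Add(Add(-1466121, -2335231), -1882603), Pow(Add(Add(-2152407, Mul(-1, Mul(Rational(1, 4), Pow(Add(30, 520, Mul(23, 811)), -1), Add(-1223, 811)))), 4559593), -1)) = Mul(Add(-3801352, -1882603), Pow(Add(Add(-2152407, Mul(-1, Mul(Rational(1, 4), Pow(Add(30, 520, 18653), -1), -412))), 4559593), -1)) = Mul(-5683955, Pow(Add(Add(-2152407, Mul(-1, Mul(Rational(1, 4), Pow(19203, -1), -412))), 4559593), -1)) = Mul(-5683955, Pow(Add(Add(-2152407, Mul(-1, Mul(Rational(1, 4), Rational(1, 19203), -412))), 4559593), -1)) = Mul(-5683955, Pow(Add(Add(-2152407, Mul(-1, Rational(-103, 19203))), 4559593), -1)) = Mul(-5683955, Pow(Add(Add(-2152407, Rational(103, 19203)), 4559593), -1)) = Mul(-5683955, Pow(Add(Rational(-41332671518, 19203), 4559593), -1)) = Mul(-5683955, Pow(Rational(46225192861, 19203), -1)) = Mul(-5683955, Rational(19203, 46225192861)) = Rational(-109148987865, 46225192861)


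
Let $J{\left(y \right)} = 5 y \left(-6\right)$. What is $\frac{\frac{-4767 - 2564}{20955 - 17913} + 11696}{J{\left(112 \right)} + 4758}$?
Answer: $\frac{35571901}{4252716} \approx 8.3645$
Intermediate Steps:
$J{\left(y \right)} = - 30 y$
$\frac{\frac{-4767 - 2564}{20955 - 17913} + 11696}{J{\left(112 \right)} + 4758} = \frac{\frac{-4767 - 2564}{20955 - 17913} + 11696}{\left(-30\right) 112 + 4758} = \frac{- \frac{7331}{3042} + 11696}{-3360 + 4758} = \frac{\left(-7331\right) \frac{1}{3042} + 11696}{1398} = \left(- \frac{7331}{3042} + 11696\right) \frac{1}{1398} = \frac{35571901}{3042} \cdot \frac{1}{1398} = \frac{35571901}{4252716}$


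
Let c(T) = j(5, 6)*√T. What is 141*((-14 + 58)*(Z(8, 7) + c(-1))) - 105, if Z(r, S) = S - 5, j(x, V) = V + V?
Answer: 12303 + 74448*I ≈ 12303.0 + 74448.0*I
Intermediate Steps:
j(x, V) = 2*V
Z(r, S) = -5 + S
c(T) = 12*√T (c(T) = (2*6)*√T = 12*√T)
141*((-14 + 58)*(Z(8, 7) + c(-1))) - 105 = 141*((-14 + 58)*((-5 + 7) + 12*√(-1))) - 105 = 141*(44*(2 + 12*I)) - 105 = 141*(88 + 528*I) - 105 = (12408 + 74448*I) - 105 = 12303 + 74448*I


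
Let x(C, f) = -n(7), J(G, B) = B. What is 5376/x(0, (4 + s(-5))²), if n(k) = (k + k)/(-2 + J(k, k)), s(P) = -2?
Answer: -1920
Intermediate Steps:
n(k) = 2*k/(-2 + k) (n(k) = (k + k)/(-2 + k) = (2*k)/(-2 + k) = 2*k/(-2 + k))
x(C, f) = -14/5 (x(C, f) = -2*7/(-2 + 7) = -2*7/5 = -1*14/5 = -14/5)
5376/x(0, (4 + s(-5))²) = 5376/(-14/5) = 5376*(-5/14) = -1920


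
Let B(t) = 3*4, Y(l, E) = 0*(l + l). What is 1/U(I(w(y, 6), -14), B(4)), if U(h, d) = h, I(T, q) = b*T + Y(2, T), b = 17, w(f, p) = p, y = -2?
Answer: 1/102 ≈ 0.0098039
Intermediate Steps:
Y(l, E) = 0 (Y(l, E) = 0*(2*l) = 0)
B(t) = 12
I(T, q) = 17*T (I(T, q) = 17*T + 0 = 17*T)
1/U(I(w(y, 6), -14), B(4)) = 1/(17*6) = 1/102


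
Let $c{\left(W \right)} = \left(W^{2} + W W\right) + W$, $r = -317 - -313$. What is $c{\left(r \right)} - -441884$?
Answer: $441912$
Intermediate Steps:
$r = -4$ ($r = -317 + 313 = -4$)
$c{\left(W \right)} = W + 2 W^{2}$ ($c{\left(W \right)} = \left(W^{2} + W^{2}\right) + W = 2 W^{2} + W = W + 2 W^{2}$)
$c{\left(r \right)} - -441884 = - 4 \left(1 + 2 \left(-4\right)\right) - -441884 = - 4 \left(1 - 8\right) + 441884 = \left(-4\right) \left(-7\right) + 441884 = 28 + 441884 = 441912$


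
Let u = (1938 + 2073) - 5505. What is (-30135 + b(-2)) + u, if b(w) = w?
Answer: -31631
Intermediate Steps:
u = -1494 (u = 4011 - 5505 = -1494)
(-30135 + b(-2)) + u = (-30135 - 2) - 1494 = -30137 - 1494 = -31631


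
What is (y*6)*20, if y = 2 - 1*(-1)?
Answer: 360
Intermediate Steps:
y = 3 (y = 2 + 1 = 3)
(y*6)*20 = (3*6)*20 = 18*20 = 360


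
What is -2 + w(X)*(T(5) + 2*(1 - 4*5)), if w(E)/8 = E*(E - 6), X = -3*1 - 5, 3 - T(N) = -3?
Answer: -28674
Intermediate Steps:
T(N) = 6 (T(N) = 3 - 1*(-3) = 3 + 3 = 6)
X = -8 (X = -3 - 5 = -8)
w(E) = 8*E*(-6 + E) (w(E) = 8*(E*(E - 6)) = 8*(E*(-6 + E)) = 8*E*(-6 + E))
-2 + w(X)*(T(5) + 2*(1 - 4*5)) = -2 + (8*(-8)*(-6 - 8))*(6 + 2*(1 - 4*5)) = -2 + (8*(-8)*(-14))*(6 + 2*(1 - 20)) = -2 + 896*(6 + 2*(-19)) = -2 + 896*(6 - 38) = -2 + 896*(-32) = -2 - 28672 = -28674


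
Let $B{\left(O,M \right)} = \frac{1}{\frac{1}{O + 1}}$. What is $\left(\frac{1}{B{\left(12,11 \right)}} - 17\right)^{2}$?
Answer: $\frac{48400}{169} \approx 286.39$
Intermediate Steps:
$B{\left(O,M \right)} = 1 + O$ ($B{\left(O,M \right)} = \frac{1}{\frac{1}{1 + O}} = 1 + O$)
$\left(\frac{1}{B{\left(12,11 \right)}} - 17\right)^{2} = \left(\frac{1}{1 + 12} - 17\right)^{2} = \left(\frac{1}{13} - 17\right)^{2} = \left(- \frac{220}{13}\right)^{2} = \frac{48400}{169}$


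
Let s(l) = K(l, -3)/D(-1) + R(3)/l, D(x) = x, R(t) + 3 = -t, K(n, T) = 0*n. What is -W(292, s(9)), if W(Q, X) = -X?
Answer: -⅔ ≈ -0.66667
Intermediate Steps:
K(n, T) = 0
R(t) = -3 - t
s(l) = -6/l (s(l) = 0/(-1) + (-3 - 1*3)/l = 0*(-1) + (-3 - 3)/l = 0 - 6/l = -6/l)
-W(292, s(9)) = -(-1)*(-6/9) = -(-1)*(-6*⅑) = -(-1)*(-2)/3 = -1*⅔ = -⅔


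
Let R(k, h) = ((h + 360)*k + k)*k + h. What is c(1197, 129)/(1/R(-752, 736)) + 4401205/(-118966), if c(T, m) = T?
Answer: 88340496118751243/118966 ≈ 7.4257e+11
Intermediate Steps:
R(k, h) = h + k*(k + k*(360 + h)) (R(k, h) = ((360 + h)*k + k)*k + h = (k*(360 + h) + k)*k + h = (k + k*(360 + h))*k + h = k*(k + k*(360 + h)) + h = h + k*(k + k*(360 + h)))
c(1197, 129)/(1/R(-752, 736)) + 4401205/(-118966) = 1197/(1/(736 + 361*(-752)**2 + 736*(-752)**2)) + 4401205/(-118966) = 1197/(1/(736 + 361*565504 + 736*565504)) + 4401205*(-1/118966) = 1197/(1/(736 + 204146944 + 416210944)) - 4401205/118966 = 1197/(1/620358624) - 4401205/118966 = 1197*620358624 - 4401205/118966 = 742569272928 - 4401205/118966 = 88340496118751243/118966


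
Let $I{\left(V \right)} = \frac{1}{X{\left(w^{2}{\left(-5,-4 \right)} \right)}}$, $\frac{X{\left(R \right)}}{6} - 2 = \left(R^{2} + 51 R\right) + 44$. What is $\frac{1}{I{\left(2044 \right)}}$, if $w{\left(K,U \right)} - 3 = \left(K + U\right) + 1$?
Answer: $11676$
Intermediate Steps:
$w{\left(K,U \right)} = 4 + K + U$ ($w{\left(K,U \right)} = 3 + \left(\left(K + U\right) + 1\right) = 3 + \left(1 + K + U\right) = 4 + K + U$)
$X{\left(R \right)} = 276 + 6 R^{2} + 306 R$ ($X{\left(R \right)} = 12 + 6 \left(\left(R^{2} + 51 R\right) + 44\right) = 12 + 6 \left(44 + R^{2} + 51 R\right) = 12 + \left(264 + 6 R^{2} + 306 R\right) = 276 + 6 R^{2} + 306 R$)
$I{\left(V \right)} = \frac{1}{11676}$ ($I{\left(V \right)} = \frac{1}{276 + 6 \left(\left(4 - 5 - 4\right)^{2}\right)^{2} + 306 \left(4 - 5 - 4\right)^{2}} = \frac{1}{276 + 6 \left(\left(-5\right)^{2}\right)^{2} + 306 \left(-5\right)^{2}} = \frac{1}{276 + 6 \cdot 25^{2} + 306 \cdot 25} = \frac{1}{276 + 6 \cdot 625 + 7650} = \frac{1}{276 + 3750 + 7650} = \frac{1}{11676}$)
$\frac{1}{I{\left(2044 \right)}} = \frac{1}{\frac{1}{11676}} = 11676$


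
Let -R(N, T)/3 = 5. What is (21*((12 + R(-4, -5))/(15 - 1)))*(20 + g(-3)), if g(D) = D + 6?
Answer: -207/2 ≈ -103.50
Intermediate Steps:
R(N, T) = -15 (R(N, T) = -3*5 = -15)
g(D) = 6 + D
(21*((12 + R(-4, -5))/(15 - 1)))*(20 + g(-3)) = (21*((12 - 15)/(15 - 1)))*(20 + (6 - 3)) = (21*(-3/14))*(20 + 3) = (21*(-3*1/14))*23 = (21*(-3/14))*23 = -9/2*23 = -207/2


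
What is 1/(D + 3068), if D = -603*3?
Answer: 1/1259 ≈ 0.00079428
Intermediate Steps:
D = -1809
1/(D + 3068) = 1/(-1809 + 3068) = 1/1259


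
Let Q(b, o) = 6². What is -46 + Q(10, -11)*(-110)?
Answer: -4006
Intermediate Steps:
Q(b, o) = 36
-46 + Q(10, -11)*(-110) = -46 + 36*(-110) = -46 - 3960 = -4006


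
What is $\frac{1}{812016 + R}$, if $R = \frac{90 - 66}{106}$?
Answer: $\frac{53}{43036860} \approx 1.2315 \cdot 10^{-6}$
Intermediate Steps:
$R = \frac{12}{53}$ ($R = 24 \cdot \frac{1}{106} = \frac{12}{53} \approx 0.22642$)
$\frac{1}{812016 + R} = \frac{1}{812016 + \frac{12}{53}} = \frac{1}{\frac{43036860}{53}} = \frac{53}{43036860}$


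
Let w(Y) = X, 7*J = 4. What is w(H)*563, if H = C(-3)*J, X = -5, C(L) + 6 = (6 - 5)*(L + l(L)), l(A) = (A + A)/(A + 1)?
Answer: -2815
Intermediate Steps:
l(A) = 2*A/(1 + A) (l(A) = (2*A)/(1 + A) = 2*A/(1 + A))
C(L) = -6 + L + 2*L/(1 + L) (C(L) = -6 + (6 - 5)*(L + 2*L/(1 + L)) = -6 + 1*(L + 2*L/(1 + L)) = -6 + (L + 2*L/(1 + L)) = -6 + L + 2*L/(1 + L))
J = 4/7 (J = (⅐)*4 = 4/7 ≈ 0.57143)
H = -24/7 (H = ((-6 + (-3)² - 3*(-3))/(1 - 3))*(4/7) = ((-6 + 9 + 9)/(-2))*(4/7) = -½*12*(4/7) = -6*4/7 = -24/7 ≈ -3.4286)
w(Y) = -5
w(H)*563 = -5*563 = -2815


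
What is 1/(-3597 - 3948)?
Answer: -1/7545 ≈ -0.00013254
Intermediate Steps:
1/(-3597 - 3948) = 1/(-7545) = -1/7545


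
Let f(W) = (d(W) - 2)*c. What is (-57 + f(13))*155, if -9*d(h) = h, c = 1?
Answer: -84320/9 ≈ -9368.9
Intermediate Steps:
d(h) = -h/9
f(W) = -2 - W/9 (f(W) = (-W/9 - 2)*1 = (-2 - W/9)*1 = -2 - W/9)
(-57 + f(13))*155 = (-57 + (-2 - ⅑*13))*155 = (-57 + (-2 - 13/9))*155 = (-57 - 31/9)*155 = -544/9*155 = -84320/9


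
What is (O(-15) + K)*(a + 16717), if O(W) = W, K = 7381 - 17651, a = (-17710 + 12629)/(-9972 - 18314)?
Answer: -4863387140755/28286 ≈ -1.7194e+8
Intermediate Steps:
a = 5081/28286 (a = -5081/(-28286) = -5081*(-1/28286) = 5081/28286 ≈ 0.17963)
K = -10270
(O(-15) + K)*(a + 16717) = (-15 - 10270)*(5081/28286 + 16717) = -10285*472862143/28286 = -4863387140755/28286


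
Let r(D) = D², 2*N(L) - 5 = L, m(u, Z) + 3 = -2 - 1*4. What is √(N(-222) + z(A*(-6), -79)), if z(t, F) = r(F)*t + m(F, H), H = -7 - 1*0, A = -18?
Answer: √2695642/2 ≈ 820.92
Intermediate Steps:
H = -7 (H = -7 + 0 = -7)
m(u, Z) = -9 (m(u, Z) = -3 + (-2 - 1*4) = -3 + (-2 - 4) = -3 - 6 = -9)
N(L) = 5/2 + L/2
z(t, F) = -9 + t*F² (z(t, F) = F²*t - 9 = t*F² - 9 = -9 + t*F²)
√(N(-222) + z(A*(-6), -79)) = √((5/2 + (½)*(-222)) + (-9 - 18*(-6)*(-79)²)) = √((5/2 - 111) + (-9 + 108*6241)) = √(-217/2 + (-9 + 674028)) = √(-217/2 + 674019) = √(1347821/2) = √2695642/2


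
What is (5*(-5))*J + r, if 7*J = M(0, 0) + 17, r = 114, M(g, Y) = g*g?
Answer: 373/7 ≈ 53.286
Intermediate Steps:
M(g, Y) = g²
J = 17/7 (J = (0² + 17)/7 = (0 + 17)/7 = (⅐)*17 = 17/7 ≈ 2.4286)
(5*(-5))*J + r = (5*(-5))*(17/7) + 114 = -25*17/7 + 114 = -425/7 + 114 = 373/7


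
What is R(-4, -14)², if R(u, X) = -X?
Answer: 196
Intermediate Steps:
R(-4, -14)² = (-1*(-14))² = 14² = 196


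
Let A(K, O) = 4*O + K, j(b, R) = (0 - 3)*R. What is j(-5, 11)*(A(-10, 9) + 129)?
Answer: -5115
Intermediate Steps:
j(b, R) = -3*R
A(K, O) = K + 4*O
j(-5, 11)*(A(-10, 9) + 129) = (-3*11)*((-10 + 4*9) + 129) = -33*((-10 + 36) + 129) = -33*(26 + 129) = -33*155 = -5115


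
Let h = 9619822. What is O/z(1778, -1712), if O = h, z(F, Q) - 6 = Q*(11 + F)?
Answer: -4809911/1531381 ≈ -3.1409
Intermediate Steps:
z(F, Q) = 6 + Q*(11 + F)
O = 9619822
O/z(1778, -1712) = 9619822/(6 + 11*(-1712) + 1778*(-1712)) = 9619822/(6 - 18832 - 3043936) = 9619822/(-3062762) = 9619822*(-1/3062762) = -4809911/1531381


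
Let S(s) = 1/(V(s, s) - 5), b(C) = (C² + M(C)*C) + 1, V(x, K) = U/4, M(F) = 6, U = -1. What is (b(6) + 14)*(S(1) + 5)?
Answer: 2929/7 ≈ 418.43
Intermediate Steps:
V(x, K) = -¼ (V(x, K) = -1/4 = -1*¼ = -¼)
b(C) = 1 + C² + 6*C (b(C) = (C² + 6*C) + 1 = 1 + C² + 6*C)
S(s) = -4/21 (S(s) = 1/(-¼ - 5) = 1/(-21/4) = -4/21)
(b(6) + 14)*(S(1) + 5) = ((1 + 6² + 6*6) + 14)*(-4/21 + 5) = ((1 + 36 + 36) + 14)*(101/21) = (73 + 14)*(101/21) = 87*(101/21) = 2929/7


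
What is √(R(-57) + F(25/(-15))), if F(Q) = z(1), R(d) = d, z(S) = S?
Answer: 2*I*√14 ≈ 7.4833*I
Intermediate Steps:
F(Q) = 1
√(R(-57) + F(25/(-15))) = √(-57 + 1) = √(-56) = 2*I*√14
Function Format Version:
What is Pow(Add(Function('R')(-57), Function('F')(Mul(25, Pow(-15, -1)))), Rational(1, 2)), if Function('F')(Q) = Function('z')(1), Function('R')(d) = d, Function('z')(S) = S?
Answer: Mul(2, I, Pow(14, Rational(1, 2))) ≈ Mul(7.4833, I)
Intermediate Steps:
Function('F')(Q) = 1
Pow(Add(Function('R')(-57), Function('F')(Mul(25, Pow(-15, -1)))), Rational(1, 2)) = Pow(Add(-57, 1), Rational(1, 2)) = Pow(-56, Rational(1, 2)) = Mul(2, I, Pow(14, Rational(1, 2)))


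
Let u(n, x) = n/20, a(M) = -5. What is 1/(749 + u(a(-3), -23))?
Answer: 4/2995 ≈ 0.0013356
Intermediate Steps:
u(n, x) = n/20 (u(n, x) = n*(1/20) = n/20)
1/(749 + u(a(-3), -23)) = 1/(749 + (1/20)*(-5)) = 1/(749 - ¼) = 1/(2995/4) = 4/2995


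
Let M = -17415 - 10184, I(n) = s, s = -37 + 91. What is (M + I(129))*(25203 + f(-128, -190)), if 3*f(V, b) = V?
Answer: -2079124145/3 ≈ -6.9304e+8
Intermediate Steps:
s = 54
f(V, b) = V/3
I(n) = 54
M = -27599
(M + I(129))*(25203 + f(-128, -190)) = (-27599 + 54)*(25203 + (⅓)*(-128)) = -27545*(25203 - 128/3) = -27545*75481/3 = -2079124145/3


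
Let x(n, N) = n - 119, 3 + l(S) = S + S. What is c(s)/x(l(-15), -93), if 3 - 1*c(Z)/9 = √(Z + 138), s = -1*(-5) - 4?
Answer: -27/152 + 9*√139/152 ≈ 0.52045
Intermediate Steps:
l(S) = -3 + 2*S (l(S) = -3 + (S + S) = -3 + 2*S)
s = 1 (s = 5 - 4 = 1)
x(n, N) = -119 + n
c(Z) = 27 - 9*√(138 + Z) (c(Z) = 27 - 9*√(Z + 138) = 27 - 9*√(138 + Z))
c(s)/x(l(-15), -93) = (27 - 9*√(138 + 1))/(-119 + (-3 + 2*(-15))) = (27 - 9*√139)/(-119 + (-3 - 30)) = (27 - 9*√139)/(-119 - 33) = (27 - 9*√139)/(-152) = (27 - 9*√139)*(-1/152) = -27/152 + 9*√139/152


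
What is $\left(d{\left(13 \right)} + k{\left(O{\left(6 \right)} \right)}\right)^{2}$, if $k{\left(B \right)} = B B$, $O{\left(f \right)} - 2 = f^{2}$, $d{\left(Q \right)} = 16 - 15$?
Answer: $2088025$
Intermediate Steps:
$d{\left(Q \right)} = 1$ ($d{\left(Q \right)} = 16 - 15 = 1$)
$O{\left(f \right)} = 2 + f^{2}$
$k{\left(B \right)} = B^{2}$
$\left(d{\left(13 \right)} + k{\left(O{\left(6 \right)} \right)}\right)^{2} = \left(1 + \left(2 + 6^{2}\right)^{2}\right)^{2} = \left(1 + \left(2 + 36\right)^{2}\right)^{2} = \left(1 + 38^{2}\right)^{2} = \left(1 + 1444\right)^{2} = 1445^{2} = 2088025$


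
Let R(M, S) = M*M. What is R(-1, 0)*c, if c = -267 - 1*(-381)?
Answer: 114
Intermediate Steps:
R(M, S) = M**2
c = 114 (c = -267 + 381 = 114)
R(-1, 0)*c = (-1)**2*114 = 1*114 = 114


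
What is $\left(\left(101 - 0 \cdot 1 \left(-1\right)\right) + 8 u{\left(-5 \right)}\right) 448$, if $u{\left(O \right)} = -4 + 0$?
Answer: $30912$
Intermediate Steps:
$u{\left(O \right)} = -4$
$\left(\left(101 - 0 \cdot 1 \left(-1\right)\right) + 8 u{\left(-5 \right)}\right) 448 = \left(\left(101 - 0 \cdot 1 \left(-1\right)\right) + 8 \left(-4\right)\right) 448 = \left(\left(101 - 0 \left(-1\right)\right) - 32\right) 448 = \left(\left(101 - 0\right) - 32\right) 448 = \left(\left(101 + 0\right) - 32\right) 448 = \left(101 - 32\right) 448 = 69 \cdot 448 = 30912$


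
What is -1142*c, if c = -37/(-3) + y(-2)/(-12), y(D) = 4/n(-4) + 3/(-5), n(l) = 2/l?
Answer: -149031/10 ≈ -14903.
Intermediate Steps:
y(D) = -43/5 (y(D) = 4/((2/(-4))) + 3/(-5) = 4/((2*(-¼))) + 3*(-⅕) = 4/(-½) - ⅗ = 4*(-2) - ⅗ = -8 - ⅗ = -43/5)
c = 261/20 (c = -37/(-3) - 43/5/(-12) = -37*(-⅓) - 43/5*(-1/12) = 37/3 + 43/60 = 261/20 ≈ 13.050)
-1142*c = -1142*261/20 = -149031/10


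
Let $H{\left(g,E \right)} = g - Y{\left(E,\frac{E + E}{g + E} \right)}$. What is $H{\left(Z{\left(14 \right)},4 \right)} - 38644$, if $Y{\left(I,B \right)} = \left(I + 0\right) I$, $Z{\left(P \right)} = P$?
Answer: $-38646$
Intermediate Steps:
$Y{\left(I,B \right)} = I^{2}$ ($Y{\left(I,B \right)} = I I = I^{2}$)
$H{\left(g,E \right)} = g - E^{2}$
$H{\left(Z{\left(14 \right)},4 \right)} - 38644 = \left(14 - 4^{2}\right) - 38644 = \left(14 - 16\right) - 38644 = -2 - 38644 = -38646$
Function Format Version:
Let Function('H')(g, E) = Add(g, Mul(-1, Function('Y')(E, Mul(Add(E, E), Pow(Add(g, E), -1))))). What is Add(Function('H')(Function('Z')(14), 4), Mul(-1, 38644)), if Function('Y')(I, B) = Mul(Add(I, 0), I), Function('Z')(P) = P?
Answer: -38646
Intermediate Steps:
Function('Y')(I, B) = Pow(I, 2) (Function('Y')(I, B) = Mul(I, I) = Pow(I, 2))
Function('H')(g, E) = Add(g, Mul(-1, Pow(E, 2)))
Add(Function('H')(Function('Z')(14), 4), Mul(-1, 38644)) = Add(Add(14, Mul(-1, Pow(4, 2))), Mul(-1, 38644)) = Add(Add(14, Mul(-1, 16)), -38644) = Add(Add(14, -16), -38644) = Add(-2, -38644) = -38646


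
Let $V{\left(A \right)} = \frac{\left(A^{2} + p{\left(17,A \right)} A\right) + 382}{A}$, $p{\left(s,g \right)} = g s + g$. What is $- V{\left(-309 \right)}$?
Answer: $\frac{1814521}{309} \approx 5872.2$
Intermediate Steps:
$p{\left(s,g \right)} = g + g s$
$V{\left(A \right)} = \frac{382 + 19 A^{2}}{A}$ ($V{\left(A \right)} = \frac{\left(A^{2} + A \left(1 + 17\right) A\right) + 382}{A} = \frac{\left(A^{2} + A 18 A\right) + 382}{A} = \frac{\left(A^{2} + 18 A A\right) + 382}{A} = \frac{\left(A^{2} + 18 A^{2}\right) + 382}{A} = \frac{19 A^{2} + 382}{A} = \frac{382 + 19 A^{2}}{A}$)
$- V{\left(-309 \right)} = - (19 \left(-309\right) + \frac{382}{-309}) = - (-5871 + 382 \left(- \frac{1}{309}\right)) = - (-5871 - \frac{382}{309}) = \left(-1\right) \left(- \frac{1814521}{309}\right) = \frac{1814521}{309}$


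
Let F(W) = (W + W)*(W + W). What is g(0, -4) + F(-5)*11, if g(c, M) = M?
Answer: 1096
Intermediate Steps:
F(W) = 4*W² (F(W) = (2*W)*(2*W) = 4*W²)
g(0, -4) + F(-5)*11 = -4 + (4*(-5)²)*11 = -4 + (4*25)*11 = -4 + 100*11 = -4 + 1100 = 1096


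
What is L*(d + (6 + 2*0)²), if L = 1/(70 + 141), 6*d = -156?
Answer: 10/211 ≈ 0.047393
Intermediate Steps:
d = -26 (d = (⅙)*(-156) = -26)
L = 1/211 ≈ 0.0047393
L*(d + (6 + 2*0)²) = (-26 + (6 + 2*0)²)/211 = (-26 + (6 + 0)²)/211 = (-26 + 6²)/211 = (-26 + 36)/211 = (1/211)*10 = 10/211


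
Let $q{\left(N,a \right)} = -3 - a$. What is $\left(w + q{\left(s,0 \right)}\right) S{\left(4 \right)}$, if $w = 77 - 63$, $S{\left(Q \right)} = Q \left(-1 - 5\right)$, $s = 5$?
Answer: $-264$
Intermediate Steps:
$S{\left(Q \right)} = - 6 Q$ ($S{\left(Q \right)} = Q \left(-6\right) = - 6 Q$)
$w = 14$ ($w = 77 - 63 = 14$)
$\left(w + q{\left(s,0 \right)}\right) S{\left(4 \right)} = \left(14 - 3\right) \left(\left(-6\right) 4\right) = \left(14 + \left(-3 + 0\right)\right) \left(-24\right) = \left(14 - 3\right) \left(-24\right) = 11 \left(-24\right) = -264$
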